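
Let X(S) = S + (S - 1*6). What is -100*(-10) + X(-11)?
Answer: 972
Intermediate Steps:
X(S) = -6 + 2*S (X(S) = S + (S - 6) = S + (-6 + S) = -6 + 2*S)
-100*(-10) + X(-11) = -100*(-10) + (-6 + 2*(-11)) = 1000 + (-6 - 22) = 1000 - 28 = 972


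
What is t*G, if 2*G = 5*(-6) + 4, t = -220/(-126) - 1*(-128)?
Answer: -106262/63 ≈ -1686.7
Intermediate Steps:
t = 8174/63 (t = -220*(-1/126) + 128 = 110/63 + 128 = 8174/63 ≈ 129.75)
G = -13 (G = (5*(-6) + 4)/2 = (-30 + 4)/2 = (½)*(-26) = -13)
t*G = (8174/63)*(-13) = -106262/63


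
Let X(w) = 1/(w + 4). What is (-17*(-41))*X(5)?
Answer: 697/9 ≈ 77.444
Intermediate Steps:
X(w) = 1/(4 + w)
(-17*(-41))*X(5) = (-17*(-41))/(4 + 5) = 697/9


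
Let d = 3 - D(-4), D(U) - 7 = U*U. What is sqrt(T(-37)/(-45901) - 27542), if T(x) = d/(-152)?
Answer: 3*I*sqrt(9310316656317582)/1744238 ≈ 165.96*I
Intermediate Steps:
D(U) = 7 + U**2 (D(U) = 7 + U*U = 7 + U**2)
d = -20 (d = 3 - (7 + (-4)**2) = 3 - (7 + 16) = 3 - 1*23 = 3 - 23 = -20)
T(x) = 5/38 (T(x) = -20/(-152) = -20*(-1/152) = 5/38)
sqrt(T(-37)/(-45901) - 27542) = sqrt((5/38)/(-45901) - 27542) = sqrt((5/38)*(-1/45901) - 27542) = sqrt(-5/1744238 - 27542) = sqrt(-48039803001/1744238) = 3*I*sqrt(9310316656317582)/1744238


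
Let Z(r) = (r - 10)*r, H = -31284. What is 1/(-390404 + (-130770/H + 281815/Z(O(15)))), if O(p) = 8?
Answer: -13904/5673016331 ≈ -2.4509e-6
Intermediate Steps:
Z(r) = r*(-10 + r) (Z(r) = (-10 + r)*r = r*(-10 + r))
1/(-390404 + (-130770/H + 281815/Z(O(15)))) = 1/(-390404 + (-130770/(-31284) + 281815/((8*(-10 + 8))))) = 1/(-390404 + (-130770*(-1/31284) + 281815/((8*(-2))))) = 1/(-390404 + (7265/1738 + 281815/(-16))) = 1/(-390404 + (7265/1738 + 281815*(-1/16))) = 1/(-390404 + (7265/1738 - 281815/16)) = 1/(-390404 - 244839115/13904) = 1/(-5673016331/13904) = -13904/5673016331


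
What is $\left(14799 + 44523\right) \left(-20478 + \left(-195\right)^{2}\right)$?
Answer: $1040923134$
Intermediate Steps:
$\left(14799 + 44523\right) \left(-20478 + \left(-195\right)^{2}\right) = 59322 \left(-20478 + 38025\right) = 59322 \cdot 17547 = 1040923134$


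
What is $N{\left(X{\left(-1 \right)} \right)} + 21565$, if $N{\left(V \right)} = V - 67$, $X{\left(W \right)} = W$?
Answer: $21497$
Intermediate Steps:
$N{\left(V \right)} = -67 + V$
$N{\left(X{\left(-1 \right)} \right)} + 21565 = \left(-67 - 1\right) + 21565 = -68 + 21565 = 21497$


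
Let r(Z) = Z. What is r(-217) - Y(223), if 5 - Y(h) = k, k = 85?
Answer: -137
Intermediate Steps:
Y(h) = -80 (Y(h) = 5 - 1*85 = 5 - 85 = -80)
r(-217) - Y(223) = -217 - 1*(-80) = -217 + 80 = -137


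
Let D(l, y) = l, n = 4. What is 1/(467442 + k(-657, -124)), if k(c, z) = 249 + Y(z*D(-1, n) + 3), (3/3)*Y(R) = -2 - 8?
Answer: 1/467681 ≈ 2.1382e-6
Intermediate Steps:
Y(R) = -10 (Y(R) = -2 - 8 = -10)
k(c, z) = 239 (k(c, z) = 249 - 10 = 239)
1/(467442 + k(-657, -124)) = 1/(467442 + 239) = 1/467681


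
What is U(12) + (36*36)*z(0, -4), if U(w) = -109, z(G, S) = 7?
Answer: 8963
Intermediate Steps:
U(12) + (36*36)*z(0, -4) = -109 + (36*36)*7 = -109 + 1296*7 = -109 + 9072 = 8963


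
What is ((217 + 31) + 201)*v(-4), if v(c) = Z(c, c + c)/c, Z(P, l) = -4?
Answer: 449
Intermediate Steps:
v(c) = -4/c
((217 + 31) + 201)*v(-4) = ((217 + 31) + 201)*(-4/(-4)) = (248 + 201)*(-4*(-¼)) = 449*1 = 449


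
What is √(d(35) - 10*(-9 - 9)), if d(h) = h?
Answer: √215 ≈ 14.663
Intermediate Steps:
√(d(35) - 10*(-9 - 9)) = √(35 - 10*(-9 - 9)) = √(35 - 10*(-18)) = √(35 + 180) = √215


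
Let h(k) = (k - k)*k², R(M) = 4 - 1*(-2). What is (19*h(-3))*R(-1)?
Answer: 0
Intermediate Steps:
R(M) = 6 (R(M) = 4 + 2 = 6)
h(k) = 0 (h(k) = 0*k² = 0)
(19*h(-3))*R(-1) = (19*0)*6 = 0*6 = 0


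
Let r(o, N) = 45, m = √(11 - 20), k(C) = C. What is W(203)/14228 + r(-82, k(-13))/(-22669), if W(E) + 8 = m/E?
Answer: -205403/80633633 + 3*I/2888284 ≈ -0.0025474 + 1.0387e-6*I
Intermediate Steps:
m = 3*I (m = √(-9) = 3*I ≈ 3.0*I)
W(E) = -8 + 3*I/E (W(E) = -8 + (3*I)/E = -8 + 3*I/E)
W(203)/14228 + r(-82, k(-13))/(-22669) = (-8 + 3*I/203)/14228 + 45/(-22669) = (-8 + 3*I*(1/203))*(1/14228) + 45*(-1/22669) = (-8 + 3*I/203)*(1/14228) - 45/22669 = (-2/3557 + 3*I/2888284) - 45/22669 = -205403/80633633 + 3*I/2888284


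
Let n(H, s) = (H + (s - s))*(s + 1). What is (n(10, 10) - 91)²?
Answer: 361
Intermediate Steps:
n(H, s) = H*(1 + s) (n(H, s) = (H + 0)*(1 + s) = H*(1 + s))
(n(10, 10) - 91)² = (10*(1 + 10) - 91)² = (10*11 - 91)² = (110 - 91)² = 19² = 361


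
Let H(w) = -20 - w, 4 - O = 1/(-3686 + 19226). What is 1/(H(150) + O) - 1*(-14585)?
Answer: 37624048445/2579641 ≈ 14585.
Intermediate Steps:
O = 62159/15540 (O = 4 - 1/(-3686 + 19226) = 4 - 1/15540 = 62159/15540 ≈ 3.9999)
1/(H(150) + O) - 1*(-14585) = 1/((-20 - 1*150) + 62159/15540) - 1*(-14585) = 1/((-20 - 150) + 62159/15540) + 14585 = 1/(-170 + 62159/15540) + 14585 = 1/(-2579641/15540) + 14585 = -15540/2579641 + 14585 = 37624048445/2579641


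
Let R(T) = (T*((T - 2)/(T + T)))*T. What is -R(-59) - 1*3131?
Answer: -9861/2 ≈ -4930.5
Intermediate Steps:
R(T) = T*(-1 + T/2) (R(T) = (T*((-2 + T)/((2*T))))*T = (T*((-2 + T)*(1/(2*T))))*T = (T*((-2 + T)/(2*T)))*T = (-1 + T/2)*T = T*(-1 + T/2))
-R(-59) - 1*3131 = -(-59)*(-2 - 59)/2 - 1*3131 = -(-59)*(-61)/2 - 3131 = -1*3599/2 - 3131 = -3599/2 - 3131 = -9861/2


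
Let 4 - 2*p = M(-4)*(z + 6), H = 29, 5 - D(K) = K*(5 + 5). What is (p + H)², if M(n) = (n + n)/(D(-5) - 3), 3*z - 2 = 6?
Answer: 9025/9 ≈ 1002.8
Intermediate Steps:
z = 8/3 (z = ⅔ + (⅓)*6 = ⅔ + 2 = 8/3 ≈ 2.6667)
D(K) = 5 - 10*K (D(K) = 5 - K*(5 + 5) = 5 - K*10 = 5 - 10*K)
M(n) = n/26 (M(n) = (n + n)/((5 - 10*(-5)) - 3) = (2*n)/((5 + 50) - 3) = (2*n)/(55 - 3) = (2*n)/52 = (2*n)*(1/52) = n/26)
p = 8/3 (p = 2 - (1/26)*(-4)*(8/3 + 6)/2 = 2 - (-1)*26/(13*3) = 2 - ½*(-4/3) = 2 + ⅔ = 8/3 ≈ 2.6667)
(p + H)² = (8/3 + 29)² = (95/3)² = 9025/9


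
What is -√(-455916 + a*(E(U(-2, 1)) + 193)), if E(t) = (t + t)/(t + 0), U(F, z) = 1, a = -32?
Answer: -2*I*√115539 ≈ -679.82*I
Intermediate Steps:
E(t) = 2 (E(t) = (2*t)/t = 2)
-√(-455916 + a*(E(U(-2, 1)) + 193)) = -√(-455916 - 32*(2 + 193)) = -√(-455916 - 32*195) = -√(-455916 - 6240) = -√(-462156) = -2*I*√115539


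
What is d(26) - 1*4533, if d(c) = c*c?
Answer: -3857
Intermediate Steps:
d(c) = c**2
d(26) - 1*4533 = 26**2 - 1*4533 = 676 - 4533 = -3857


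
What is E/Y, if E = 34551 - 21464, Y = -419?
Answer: -13087/419 ≈ -31.234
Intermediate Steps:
E = 13087
E/Y = 13087/(-419) = 13087*(-1/419) = -13087/419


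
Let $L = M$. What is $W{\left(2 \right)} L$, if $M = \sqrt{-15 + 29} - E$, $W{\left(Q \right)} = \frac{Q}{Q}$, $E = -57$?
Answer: $57 + \sqrt{14} \approx 60.742$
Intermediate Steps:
$W{\left(Q \right)} = 1$
$M = 57 + \sqrt{14}$ ($M = \sqrt{-15 + 29} - -57 = \sqrt{14} + 57 = 57 + \sqrt{14} \approx 60.742$)
$L = 57 + \sqrt{14} \approx 60.742$
$W{\left(2 \right)} L = 1 \left(57 + \sqrt{14}\right) = 57 + \sqrt{14}$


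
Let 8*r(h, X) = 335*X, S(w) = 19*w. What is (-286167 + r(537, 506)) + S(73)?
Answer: -1054365/4 ≈ -2.6359e+5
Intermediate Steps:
r(h, X) = 335*X/8 (r(h, X) = (335*X)/8 = 335*X/8)
(-286167 + r(537, 506)) + S(73) = (-286167 + (335/8)*506) + 19*73 = (-286167 + 84755/4) + 1387 = -1059913/4 + 1387 = -1054365/4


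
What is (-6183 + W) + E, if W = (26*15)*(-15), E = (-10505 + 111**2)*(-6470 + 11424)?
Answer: 8984431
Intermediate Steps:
E = 8996464 (E = (-10505 + 12321)*4954 = 1816*4954 = 8996464)
W = -5850 (W = 390*(-15) = -5850)
(-6183 + W) + E = (-6183 - 5850) + 8996464 = -12033 + 8996464 = 8984431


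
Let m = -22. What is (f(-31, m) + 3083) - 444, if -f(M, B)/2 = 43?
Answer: 2553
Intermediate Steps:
f(M, B) = -86 (f(M, B) = -2*43 = -86)
(f(-31, m) + 3083) - 444 = (-86 + 3083) - 444 = 2997 - 444 = 2553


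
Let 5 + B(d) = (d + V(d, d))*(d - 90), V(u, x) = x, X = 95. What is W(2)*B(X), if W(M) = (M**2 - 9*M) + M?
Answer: -11340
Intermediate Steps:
W(M) = M**2 - 8*M
B(d) = -5 + 2*d*(-90 + d) (B(d) = -5 + (d + d)*(d - 90) = -5 + (2*d)*(-90 + d) = -5 + 2*d*(-90 + d))
W(2)*B(X) = (2*(-8 + 2))*(-5 - 180*95 + 2*95**2) = (2*(-6))*(-5 - 17100 + 2*9025) = -12*(-5 - 17100 + 18050) = -12*945 = -11340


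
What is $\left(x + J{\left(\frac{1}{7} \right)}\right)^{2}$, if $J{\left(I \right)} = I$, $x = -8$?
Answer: $\frac{3025}{49} \approx 61.735$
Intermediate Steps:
$\left(x + J{\left(\frac{1}{7} \right)}\right)^{2} = \left(-8 + \frac{1}{7}\right)^{2} = \left(- \frac{55}{7}\right)^{2} = \frac{3025}{49}$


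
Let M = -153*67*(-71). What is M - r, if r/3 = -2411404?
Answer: 7962033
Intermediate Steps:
r = -7234212 (r = 3*(-2411404) = -7234212)
M = 727821 (M = -10251*(-71) = 727821)
M - r = 727821 - 1*(-7234212) = 727821 + 7234212 = 7962033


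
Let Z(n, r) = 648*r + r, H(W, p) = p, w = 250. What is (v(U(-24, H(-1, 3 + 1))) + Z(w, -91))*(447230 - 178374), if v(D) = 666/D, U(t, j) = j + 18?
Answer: -174572502496/11 ≈ -1.5870e+10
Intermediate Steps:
U(t, j) = 18 + j
Z(n, r) = 649*r
(v(U(-24, H(-1, 3 + 1))) + Z(w, -91))*(447230 - 178374) = (666/(18 + (3 + 1)) + 649*(-91))*(447230 - 178374) = (666/(18 + 4) - 59059)*268856 = (666/22 - 59059)*268856 = (666*(1/22) - 59059)*268856 = (333/11 - 59059)*268856 = -649316/11*268856 = -174572502496/11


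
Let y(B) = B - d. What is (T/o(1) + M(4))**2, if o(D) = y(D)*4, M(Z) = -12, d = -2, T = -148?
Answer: 5329/9 ≈ 592.11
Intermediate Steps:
y(B) = 2 + B (y(B) = B - 1*(-2) = B + 2 = 2 + B)
o(D) = 8 + 4*D (o(D) = (2 + D)*4 = 8 + 4*D)
(T/o(1) + M(4))**2 = (-148/(8 + 4*1) - 12)**2 = (-148/(8 + 4) - 12)**2 = (-148/12 - 12)**2 = (-148*1/12 - 12)**2 = (-37/3 - 12)**2 = (-73/3)**2 = 5329/9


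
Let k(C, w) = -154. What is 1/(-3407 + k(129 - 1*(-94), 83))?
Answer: -1/3561 ≈ -0.00028082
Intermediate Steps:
1/(-3407 + k(129 - 1*(-94), 83)) = 1/(-3407 - 154) = 1/(-3561) = -1/3561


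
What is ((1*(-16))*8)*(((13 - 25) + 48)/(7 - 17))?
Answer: 2304/5 ≈ 460.80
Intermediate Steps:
((1*(-16))*8)*(((13 - 25) + 48)/(7 - 17)) = (-16*8)*((-12 + 48)/(-10)) = -4608*(-1)/10 = -128*(-18/5) = 2304/5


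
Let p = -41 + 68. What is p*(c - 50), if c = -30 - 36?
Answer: -3132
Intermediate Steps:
c = -66
p = 27
p*(c - 50) = 27*(-66 - 50) = 27*(-116) = -3132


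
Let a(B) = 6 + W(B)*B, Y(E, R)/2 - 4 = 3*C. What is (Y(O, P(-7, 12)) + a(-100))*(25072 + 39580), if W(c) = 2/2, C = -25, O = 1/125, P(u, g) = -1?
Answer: -15257872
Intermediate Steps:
O = 1/125 ≈ 0.0080000
W(c) = 1 (W(c) = 2*(½) = 1)
Y(E, R) = -142 (Y(E, R) = 8 + 2*(3*(-25)) = 8 + 2*(-75) = 8 - 150 = -142)
a(B) = 6 + B (a(B) = 6 + 1*B = 6 + B)
(Y(O, P(-7, 12)) + a(-100))*(25072 + 39580) = (-142 + (6 - 100))*(25072 + 39580) = (-142 - 94)*64652 = -236*64652 = -15257872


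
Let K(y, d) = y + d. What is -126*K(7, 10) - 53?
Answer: -2195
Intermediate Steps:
K(y, d) = d + y
-126*K(7, 10) - 53 = -126*(10 + 7) - 53 = -126*17 - 53 = -2142 - 53 = -2195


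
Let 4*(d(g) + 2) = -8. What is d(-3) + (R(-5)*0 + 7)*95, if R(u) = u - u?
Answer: 661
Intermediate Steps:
R(u) = 0
d(g) = -4 (d(g) = -2 + (1/4)*(-8) = -2 - 2 = -4)
d(-3) + (R(-5)*0 + 7)*95 = -4 + (0*0 + 7)*95 = -4 + (0 + 7)*95 = -4 + 7*95 = -4 + 665 = 661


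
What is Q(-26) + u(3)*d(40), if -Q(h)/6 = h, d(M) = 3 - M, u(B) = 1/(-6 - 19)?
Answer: 3937/25 ≈ 157.48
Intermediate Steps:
u(B) = -1/25 (u(B) = 1/(-25) = -1/25)
Q(h) = -6*h
Q(-26) + u(3)*d(40) = -6*(-26) - (3 - 1*40)/25 = 156 - (3 - 40)/25 = 156 - 1/25*(-37) = 156 + 37/25 = 3937/25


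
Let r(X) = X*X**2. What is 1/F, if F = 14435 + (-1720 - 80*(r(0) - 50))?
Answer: 1/16715 ≈ 5.9826e-5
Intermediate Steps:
r(X) = X**3
F = 16715 (F = 14435 + (-1720 - 80*(0**3 - 50)) = 14435 + (-1720 - 80*(0 - 50)) = 14435 + (-1720 - 80*(-50)) = 14435 + (-1720 - 1*(-4000)) = 14435 + (-1720 + 4000) = 14435 + 2280 = 16715)
1/F = 1/16715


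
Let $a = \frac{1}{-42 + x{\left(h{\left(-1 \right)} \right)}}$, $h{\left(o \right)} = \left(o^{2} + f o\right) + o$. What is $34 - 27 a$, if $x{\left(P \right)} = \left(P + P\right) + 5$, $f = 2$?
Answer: $\frac{1421}{41} \approx 34.659$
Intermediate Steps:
$h{\left(o \right)} = o^{2} + 3 o$ ($h{\left(o \right)} = \left(o^{2} + 2 o\right) + o = o^{2} + 3 o$)
$x{\left(P \right)} = 5 + 2 P$ ($x{\left(P \right)} = 2 P + 5 = 5 + 2 P$)
$a = - \frac{1}{41}$ ($a = \frac{1}{-42 + \left(5 + 2 \left(- (3 - 1)\right)\right)} = \frac{1}{-42 + \left(5 + 2 \left(\left(-1\right) 2\right)\right)} = \frac{1}{-42 + \left(5 + 2 \left(-2\right)\right)} = \frac{1}{-42 + \left(5 - 4\right)} = \frac{1}{-42 + 1} = \frac{1}{-41} = - \frac{1}{41} \approx -0.02439$)
$34 - 27 a = 34 - - \frac{27}{41} = 34 + \frac{27}{41} = \frac{1421}{41}$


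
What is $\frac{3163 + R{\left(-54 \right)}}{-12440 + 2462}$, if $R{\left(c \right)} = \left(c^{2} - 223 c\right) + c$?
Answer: $- \frac{18067}{9978} \approx -1.8107$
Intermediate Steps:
$R{\left(c \right)} = c^{2} - 222 c$
$\frac{3163 + R{\left(-54 \right)}}{-12440 + 2462} = \frac{3163 - 54 \left(-222 - 54\right)}{-12440 + 2462} = \frac{3163 - -14904}{-9978} = \left(3163 + 14904\right) \left(- \frac{1}{9978}\right) = 18067 \left(- \frac{1}{9978}\right) = - \frac{18067}{9978}$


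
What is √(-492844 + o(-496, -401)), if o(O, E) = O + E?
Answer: I*√493741 ≈ 702.67*I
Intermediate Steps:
o(O, E) = E + O
√(-492844 + o(-496, -401)) = √(-492844 + (-401 - 496)) = √(-492844 - 897) = √(-493741) = I*√493741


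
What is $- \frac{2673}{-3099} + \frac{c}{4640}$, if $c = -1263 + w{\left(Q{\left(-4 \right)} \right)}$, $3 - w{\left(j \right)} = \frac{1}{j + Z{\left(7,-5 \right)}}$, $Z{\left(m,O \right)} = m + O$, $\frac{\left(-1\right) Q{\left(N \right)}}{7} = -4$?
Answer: $\frac{84978767}{143793600} \approx 0.59098$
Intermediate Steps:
$Q{\left(N \right)} = 28$ ($Q{\left(N \right)} = \left(-7\right) \left(-4\right) = 28$)
$Z{\left(m,O \right)} = O + m$
$w{\left(j \right)} = 3 - \frac{1}{2 + j}$ ($w{\left(j \right)} = 3 - \frac{1}{j + \left(-5 + 7\right)} = 3 - \frac{1}{j + 2} = 3 - \frac{1}{2 + j}$)
$c = - \frac{37801}{30}$ ($c = -1263 + \frac{5 + 3 \cdot 28}{2 + 28} = -1263 + \frac{5 + 84}{30} = -1263 + \frac{1}{30} \cdot 89 = -1263 + \frac{89}{30} = - \frac{37801}{30} \approx -1260.0$)
$- \frac{2673}{-3099} + \frac{c}{4640} = - \frac{2673}{-3099} - \frac{37801}{30 \cdot 4640} = \left(-2673\right) \left(- \frac{1}{3099}\right) - \frac{37801}{139200} = \frac{891}{1033} - \frac{37801}{139200} = \frac{84978767}{143793600}$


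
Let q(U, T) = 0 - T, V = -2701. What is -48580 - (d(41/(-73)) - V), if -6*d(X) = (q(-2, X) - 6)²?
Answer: -1639501085/31974 ≈ -51276.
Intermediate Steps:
q(U, T) = -T
d(X) = -(-6 - X)²/6 (d(X) = -(-X - 6)²/6 = -(-6 - X)²/6)
-48580 - (d(41/(-73)) - V) = -48580 - (-(6 + 41/(-73))²/6 - 1*(-2701)) = -48580 - (-(6 + 41*(-1/73))²/6 + 2701) = -48580 - (-(6 - 41/73)²/6 + 2701) = -48580 - (-(397/73)²/6 + 2701) = -48580 - (-⅙*157609/5329 + 2701) = -48580 - (-157609/31974 + 2701) = -48580 - 1*86204165/31974 = -48580 - 86204165/31974 = -1639501085/31974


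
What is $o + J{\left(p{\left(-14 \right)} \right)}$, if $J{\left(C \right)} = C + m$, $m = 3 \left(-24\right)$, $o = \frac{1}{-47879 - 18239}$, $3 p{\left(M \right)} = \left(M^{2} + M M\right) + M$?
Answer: $\frac{3570371}{66118} \approx 54.0$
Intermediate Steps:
$p{\left(M \right)} = \frac{M}{3} + \frac{2 M^{2}}{3}$ ($p{\left(M \right)} = \frac{\left(M^{2} + M M\right) + M}{3} = \frac{\left(M^{2} + M^{2}\right) + M}{3} = \frac{2 M^{2} + M}{3} = \frac{M + 2 M^{2}}{3} = \frac{M}{3} + \frac{2 M^{2}}{3}$)
$o = - \frac{1}{66118}$ ($o = \frac{1}{-66118} = - \frac{1}{66118} \approx -1.5124 \cdot 10^{-5}$)
$m = -72$
$J{\left(C \right)} = -72 + C$ ($J{\left(C \right)} = C - 72 = -72 + C$)
$o + J{\left(p{\left(-14 \right)} \right)} = - \frac{1}{66118} - \left(72 + \frac{14 \left(1 + 2 \left(-14\right)\right)}{3}\right) = - \frac{1}{66118} - \left(72 + \frac{14 \left(1 - 28\right)}{3}\right) = - \frac{1}{66118} - \left(72 + \frac{14}{3} \left(-27\right)\right) = - \frac{1}{66118} + \left(-72 + 126\right) = - \frac{1}{66118} + 54 = \frac{3570371}{66118}$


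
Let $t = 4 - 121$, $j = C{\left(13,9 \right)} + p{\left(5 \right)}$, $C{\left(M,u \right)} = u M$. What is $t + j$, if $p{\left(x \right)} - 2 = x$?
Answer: $7$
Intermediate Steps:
$p{\left(x \right)} = 2 + x$
$C{\left(M,u \right)} = M u$
$j = 124$ ($j = 13 \cdot 9 + \left(2 + 5\right) = 117 + 7 = 124$)
$t = -117$ ($t = 4 - 121 = -117$)
$t + j = -117 + 124 = 7$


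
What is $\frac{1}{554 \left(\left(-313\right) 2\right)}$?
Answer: $- \frac{1}{346804} \approx -2.8835 \cdot 10^{-6}$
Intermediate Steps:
$\frac{1}{554 \left(\left(-313\right) 2\right)} = \frac{1}{554 \left(-626\right)} = \frac{1}{-346804} = - \frac{1}{346804}$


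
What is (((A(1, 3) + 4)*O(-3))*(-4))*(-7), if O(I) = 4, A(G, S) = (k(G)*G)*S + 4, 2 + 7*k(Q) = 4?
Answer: 992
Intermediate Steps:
k(Q) = 2/7 (k(Q) = -2/7 + (1/7)*4 = -2/7 + 4/7 = 2/7)
A(G, S) = 4 + 2*G*S/7 (A(G, S) = (2*G/7)*S + 4 = 2*G*S/7 + 4 = 4 + 2*G*S/7)
(((A(1, 3) + 4)*O(-3))*(-4))*(-7) = ((((4 + (2/7)*1*3) + 4)*4)*(-4))*(-7) = ((((4 + 6/7) + 4)*4)*(-4))*(-7) = (((34/7 + 4)*4)*(-4))*(-7) = (((62/7)*4)*(-4))*(-7) = ((248/7)*(-4))*(-7) = -992/7*(-7) = 992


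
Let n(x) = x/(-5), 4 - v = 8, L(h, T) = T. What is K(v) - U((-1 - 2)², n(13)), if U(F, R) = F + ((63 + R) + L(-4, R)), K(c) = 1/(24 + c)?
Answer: -267/4 ≈ -66.750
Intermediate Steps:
v = -4 (v = 4 - 1*8 = 4 - 8 = -4)
n(x) = -x/5 (n(x) = x*(-⅕) = -x/5)
U(F, R) = 63 + F + 2*R (U(F, R) = F + ((63 + R) + R) = F + (63 + 2*R) = 63 + F + 2*R)
K(v) - U((-1 - 2)², n(13)) = 1/(24 - 4) - (63 + (-1 - 2)² + 2*(-⅕*13)) = 1/20 - (63 + (-3)² + 2*(-13/5)) = 1/20 - (63 + 9 - 26/5) = 1/20 - 1*334/5 = 1/20 - 334/5 = -267/4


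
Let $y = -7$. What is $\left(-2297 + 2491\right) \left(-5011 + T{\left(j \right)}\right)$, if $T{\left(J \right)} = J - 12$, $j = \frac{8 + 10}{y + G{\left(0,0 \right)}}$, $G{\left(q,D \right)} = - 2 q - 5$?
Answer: $-974753$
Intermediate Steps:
$G{\left(q,D \right)} = -5 - 2 q$
$j = - \frac{3}{2}$ ($j = \frac{8 + 10}{-7 - 5} = \frac{18}{-7 + \left(-5 + 0\right)} = \frac{18}{-7 - 5} = \frac{18}{-12} = 18 \left(- \frac{1}{12}\right) = - \frac{3}{2} \approx -1.5$)
$T{\left(J \right)} = -12 + J$
$\left(-2297 + 2491\right) \left(-5011 + T{\left(j \right)}\right) = \left(-2297 + 2491\right) \left(-5011 - \frac{27}{2}\right) = 194 \left(-5011 - \frac{27}{2}\right) = 194 \left(- \frac{10049}{2}\right) = -974753$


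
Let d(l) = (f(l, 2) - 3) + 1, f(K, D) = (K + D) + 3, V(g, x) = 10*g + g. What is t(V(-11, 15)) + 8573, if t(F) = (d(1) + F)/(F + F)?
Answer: 2074783/242 ≈ 8573.5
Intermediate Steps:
V(g, x) = 11*g
f(K, D) = 3 + D + K (f(K, D) = (D + K) + 3 = 3 + D + K)
d(l) = 3 + l (d(l) = ((3 + 2 + l) - 3) + 1 = ((5 + l) - 3) + 1 = (2 + l) + 1 = 3 + l)
t(F) = (4 + F)/(2*F) (t(F) = ((3 + 1) + F)/(F + F) = (4 + F)/((2*F)) = (4 + F)*(1/(2*F)) = (4 + F)/(2*F))
t(V(-11, 15)) + 8573 = (4 + 11*(-11))/(2*((11*(-11)))) + 8573 = (1/2)*(4 - 121)/(-121) + 8573 = (1/2)*(-1/121)*(-117) + 8573 = 117/242 + 8573 = 2074783/242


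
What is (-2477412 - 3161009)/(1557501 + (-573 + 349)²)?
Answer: -5638421/1607677 ≈ -3.5072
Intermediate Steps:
(-2477412 - 3161009)/(1557501 + (-573 + 349)²) = -5638421/(1557501 + (-224)²) = -5638421/(1557501 + 50176) = -5638421/1607677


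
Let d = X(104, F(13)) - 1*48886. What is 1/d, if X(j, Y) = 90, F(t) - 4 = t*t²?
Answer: -1/48796 ≈ -2.0493e-5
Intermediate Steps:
F(t) = 4 + t³ (F(t) = 4 + t*t² = 4 + t³)
d = -48796 (d = 90 - 1*48886 = 90 - 48886 = -48796)
1/d = 1/(-48796) = -1/48796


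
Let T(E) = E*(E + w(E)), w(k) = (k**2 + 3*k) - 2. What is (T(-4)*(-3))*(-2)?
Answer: 48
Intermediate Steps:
w(k) = -2 + k**2 + 3*k
T(E) = E*(-2 + E**2 + 4*E) (T(E) = E*(E + (-2 + E**2 + 3*E)) = E*(-2 + E**2 + 4*E))
(T(-4)*(-3))*(-2) = (-4*(-2 + (-4)**2 + 4*(-4))*(-3))*(-2) = (-4*(-2 + 16 - 16)*(-3))*(-2) = (-4*(-2)*(-3))*(-2) = (8*(-3))*(-2) = -24*(-2) = 48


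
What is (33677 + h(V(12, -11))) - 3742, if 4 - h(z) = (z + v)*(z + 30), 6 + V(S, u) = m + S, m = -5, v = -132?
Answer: 34000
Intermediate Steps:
V(S, u) = -11 + S (V(S, u) = -6 + (-5 + S) = -11 + S)
h(z) = 4 - (-132 + z)*(30 + z) (h(z) = 4 - (z - 132)*(z + 30) = 4 - (-132 + z)*(30 + z))
(33677 + h(V(12, -11))) - 3742 = (33677 + (3964 - (-11 + 12)² + 102*(-11 + 12))) - 3742 = (33677 + (3964 - 1*1² + 102*1)) - 3742 = (33677 + (3964 - 1*1 + 102)) - 3742 = (33677 + (3964 - 1 + 102)) - 3742 = (33677 + 4065) - 3742 = 37742 - 3742 = 34000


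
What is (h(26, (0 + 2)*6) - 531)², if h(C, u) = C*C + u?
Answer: 24649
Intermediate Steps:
h(C, u) = u + C² (h(C, u) = C² + u = u + C²)
(h(26, (0 + 2)*6) - 531)² = (((0 + 2)*6 + 26²) - 531)² = ((2*6 + 676) - 531)² = ((12 + 676) - 531)² = (688 - 531)² = 157² = 24649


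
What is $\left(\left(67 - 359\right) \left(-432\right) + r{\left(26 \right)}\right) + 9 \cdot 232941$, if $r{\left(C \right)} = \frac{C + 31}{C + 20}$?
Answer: $\frac{102240255}{46} \approx 2.2226 \cdot 10^{6}$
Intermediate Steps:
$r{\left(C \right)} = \frac{31 + C}{20 + C}$
$\left(\left(67 - 359\right) \left(-432\right) + r{\left(26 \right)}\right) + 9 \cdot 232941 = \left(\left(67 - 359\right) \left(-432\right) + \frac{31 + 26}{20 + 26}\right) + 9 \cdot 232941 = \left(\left(67 - 359\right) \left(-432\right) + \frac{1}{46} \cdot 57\right) + 2096469 = \left(\left(-292\right) \left(-432\right) + \frac{1}{46} \cdot 57\right) + 2096469 = \left(126144 + \frac{57}{46}\right) + 2096469 = \frac{5802681}{46} + 2096469 = \frac{102240255}{46}$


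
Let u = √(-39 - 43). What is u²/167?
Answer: -82/167 ≈ -0.49102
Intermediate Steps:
u = I*√82 (u = √(-82) = I*√82 ≈ 9.0554*I)
u²/167 = (I*√82)²/167 = -82*1/167 = -82/167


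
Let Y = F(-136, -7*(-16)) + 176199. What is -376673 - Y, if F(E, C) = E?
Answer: -552736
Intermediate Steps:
Y = 176063 (Y = -136 + 176199 = 176063)
-376673 - Y = -376673 - 1*176063 = -376673 - 176063 = -552736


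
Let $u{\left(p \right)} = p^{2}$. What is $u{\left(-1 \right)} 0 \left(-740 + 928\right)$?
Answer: $0$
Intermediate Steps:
$u{\left(-1 \right)} 0 \left(-740 + 928\right) = \left(-1\right)^{2} \cdot 0 \left(-740 + 928\right) = 1 \cdot 0 \cdot 188 = 0 \cdot 188 = 0$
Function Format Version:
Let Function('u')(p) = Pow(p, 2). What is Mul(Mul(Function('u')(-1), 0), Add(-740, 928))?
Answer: 0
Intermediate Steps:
Mul(Mul(Function('u')(-1), 0), Add(-740, 928)) = Mul(Mul(Pow(-1, 2), 0), Add(-740, 928)) = Mul(Mul(1, 0), 188) = Mul(0, 188) = 0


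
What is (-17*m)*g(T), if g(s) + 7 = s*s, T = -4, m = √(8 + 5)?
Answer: -153*√13 ≈ -551.65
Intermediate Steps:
m = √13 ≈ 3.6056
g(s) = -7 + s² (g(s) = -7 + s*s = -7 + s²)
(-17*m)*g(T) = (-17*√13)*(-7 + (-4)²) = (-17*√13)*(-7 + 16) = -17*√13*9 = -153*√13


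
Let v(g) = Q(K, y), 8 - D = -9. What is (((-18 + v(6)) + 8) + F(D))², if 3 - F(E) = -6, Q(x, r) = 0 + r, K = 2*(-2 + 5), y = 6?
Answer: 25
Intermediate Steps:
D = 17 (D = 8 - 1*(-9) = 8 + 9 = 17)
K = 6 (K = 2*3 = 6)
Q(x, r) = r
v(g) = 6
F(E) = 9 (F(E) = 3 - 1*(-6) = 3 + 6 = 9)
(((-18 + v(6)) + 8) + F(D))² = (((-18 + 6) + 8) + 9)² = ((-12 + 8) + 9)² = (-4 + 9)² = 5² = 25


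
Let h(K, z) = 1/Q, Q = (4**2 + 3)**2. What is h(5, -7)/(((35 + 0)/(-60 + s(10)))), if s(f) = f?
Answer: -10/2527 ≈ -0.0039573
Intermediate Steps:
Q = 361 (Q = (16 + 3)**2 = 19**2 = 361)
h(K, z) = 1/361
h(5, -7)/(((35 + 0)/(-60 + s(10)))) = 1/(361*(((35 + 0)/(-60 + 10)))) = 1/(361*((35/(-50)))) = 1/(361*((35*(-1/50)))) = 1/(361*(-7/10)) = (1/361)*(-10/7) = -10/2527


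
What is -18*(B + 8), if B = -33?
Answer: 450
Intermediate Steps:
-18*(B + 8) = -18*(-33 + 8) = -18*(-25) = 450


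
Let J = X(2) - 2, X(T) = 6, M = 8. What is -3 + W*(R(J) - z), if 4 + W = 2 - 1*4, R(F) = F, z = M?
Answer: 21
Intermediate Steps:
z = 8
J = 4 (J = 6 - 2 = 4)
W = -6 (W = -4 + (2 - 1*4) = -4 + (2 - 4) = -4 - 2 = -6)
-3 + W*(R(J) - z) = -3 - 6*(4 - 1*8) = -3 - 6*(4 - 8) = -3 - 6*(-4) = -3 + 24 = 21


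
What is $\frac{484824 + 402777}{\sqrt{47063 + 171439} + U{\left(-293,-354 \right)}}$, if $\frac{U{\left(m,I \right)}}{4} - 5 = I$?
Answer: $- \frac{619545498}{865157} - \frac{2662803 \sqrt{24278}}{1730314} \approx -955.89$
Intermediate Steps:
$U{\left(m,I \right)} = 20 + 4 I$
$\frac{484824 + 402777}{\sqrt{47063 + 171439} + U{\left(-293,-354 \right)}} = \frac{484824 + 402777}{\sqrt{47063 + 171439} + \left(20 + 4 \left(-354\right)\right)} = \frac{887601}{\sqrt{218502} + \left(20 - 1416\right)} = \frac{887601}{3 \sqrt{24278} - 1396} = \frac{887601}{-1396 + 3 \sqrt{24278}}$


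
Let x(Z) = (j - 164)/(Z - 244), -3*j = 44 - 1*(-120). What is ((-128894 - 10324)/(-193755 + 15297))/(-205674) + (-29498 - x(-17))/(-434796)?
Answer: 5887017290447999/86776119638581149 ≈ 0.067841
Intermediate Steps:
j = -164/3 (j = -(44 - 1*(-120))/3 = -(44 + 120)/3 = -⅓*164 = -164/3 ≈ -54.667)
x(Z) = -656/(3*(-244 + Z)) (x(Z) = (-164/3 - 164)/(Z - 244) = -656/(3*(-244 + Z)))
((-128894 - 10324)/(-193755 + 15297))/(-205674) + (-29498 - x(-17))/(-434796) = ((-128894 - 10324)/(-193755 + 15297))/(-205674) + (-29498 - (-656)/(-732 + 3*(-17)))/(-434796) = -139218/(-178458)*(-1/205674) + (-29498 - (-656)/(-732 - 51))*(-1/434796) = -139218*(-1/178458)*(-1/205674) + (-29498 - (-656)/(-783))*(-1/434796) = (23203/29743)*(-1/205674) + (-29498 - (-656)*(-1)/783)*(-1/434796) = -23203/6117361782 + (-29498 - 1*656/783)*(-1/434796) = -23203/6117361782 + (-29498 - 656/783)*(-1/434796) = -23203/6117361782 - 23097590/783*(-1/434796) = -23203/6117361782 + 11548795/170222634 = 5887017290447999/86776119638581149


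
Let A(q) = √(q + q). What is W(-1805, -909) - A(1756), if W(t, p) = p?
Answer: -909 - 2*√878 ≈ -968.26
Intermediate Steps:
A(q) = √2*√q (A(q) = √(2*q) = √2*√q)
W(-1805, -909) - A(1756) = -909 - √2*√1756 = -909 - √2*2*√439 = -909 - 2*√878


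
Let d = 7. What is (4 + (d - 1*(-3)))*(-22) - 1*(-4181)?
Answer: 3873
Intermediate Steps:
(4 + (d - 1*(-3)))*(-22) - 1*(-4181) = (4 + (7 - 1*(-3)))*(-22) - 1*(-4181) = (4 + (7 + 3))*(-22) + 4181 = (4 + 10)*(-22) + 4181 = 14*(-22) + 4181 = -308 + 4181 = 3873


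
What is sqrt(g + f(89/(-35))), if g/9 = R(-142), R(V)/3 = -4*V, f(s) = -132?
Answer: 2*sqrt(3801) ≈ 123.30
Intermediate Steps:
R(V) = -12*V (R(V) = 3*(-4*V) = -12*V)
g = 15336 (g = 9*(-12*(-142)) = 9*1704 = 15336)
sqrt(g + f(89/(-35))) = sqrt(15336 - 132) = sqrt(15204) = 2*sqrt(3801)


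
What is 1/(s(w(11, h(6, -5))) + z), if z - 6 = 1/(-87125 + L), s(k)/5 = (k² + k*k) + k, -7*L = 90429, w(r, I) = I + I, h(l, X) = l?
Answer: 700304/1054657817 ≈ 0.00066401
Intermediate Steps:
w(r, I) = 2*I
L = -90429/7 (L = -⅐*90429 = -90429/7 ≈ -12918.)
s(k) = 5*k + 10*k² (s(k) = 5*((k² + k*k) + k) = 5*((k² + k²) + k) = 5*(2*k² + k) = 5*(k + 2*k²) = 5*k + 10*k²)
z = 4201817/700304 (z = 6 + 1/(-87125 - 90429/7) = 6 + 1/(-700304/7) = 6 - 7/700304 = 4201817/700304 ≈ 6.0000)
1/(s(w(11, h(6, -5))) + z) = 1/(5*(2*6)*(1 + 2*(2*6)) + 4201817/700304) = 1/(5*12*(1 + 2*12) + 4201817/700304) = 1/(5*12*(1 + 24) + 4201817/700304) = 1/(5*12*25 + 4201817/700304) = 1/(1500 + 4201817/700304) = 1/(1054657817/700304) = 700304/1054657817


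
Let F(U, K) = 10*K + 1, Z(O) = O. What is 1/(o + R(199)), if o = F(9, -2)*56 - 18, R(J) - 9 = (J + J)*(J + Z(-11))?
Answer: 1/73751 ≈ 1.3559e-5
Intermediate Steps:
F(U, K) = 1 + 10*K
R(J) = 9 + 2*J*(-11 + J) (R(J) = 9 + (J + J)*(J - 11) = 9 + (2*J)*(-11 + J) = 9 + 2*J*(-11 + J))
o = -1082 (o = (1 + 10*(-2))*56 - 18 = (1 - 20)*56 - 18 = -19*56 - 18 = -1064 - 18 = -1082)
1/(o + R(199)) = 1/(-1082 + (9 - 22*199 + 2*199²)) = 1/(-1082 + (9 - 4378 + 2*39601)) = 1/(-1082 + (9 - 4378 + 79202)) = 1/(-1082 + 74833) = 1/73751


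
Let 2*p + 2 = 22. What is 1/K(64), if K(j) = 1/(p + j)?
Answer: 74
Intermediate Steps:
p = 10 (p = -1 + (½)*22 = -1 + 11 = 10)
K(j) = 1/(10 + j)
1/K(64) = 1/(1/(10 + 64)) = 1/(1/74) = 74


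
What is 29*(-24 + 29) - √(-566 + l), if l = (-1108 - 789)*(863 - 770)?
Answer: 145 - I*√176987 ≈ 145.0 - 420.7*I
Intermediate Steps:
l = -176421 (l = -1897*93 = -176421)
29*(-24 + 29) - √(-566 + l) = 29*(-24 + 29) - √(-566 - 176421) = 29*5 - √(-176987) = 145 - I*√176987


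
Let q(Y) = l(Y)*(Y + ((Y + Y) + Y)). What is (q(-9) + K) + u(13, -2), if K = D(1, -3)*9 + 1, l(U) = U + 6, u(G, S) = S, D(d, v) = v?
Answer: 80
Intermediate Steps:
l(U) = 6 + U
q(Y) = 4*Y*(6 + Y) (q(Y) = (6 + Y)*(Y + ((Y + Y) + Y)) = (6 + Y)*(Y + (2*Y + Y)) = (6 + Y)*(Y + 3*Y) = (6 + Y)*(4*Y) = 4*Y*(6 + Y))
K = -26 (K = -3*9 + 1 = -27 + 1 = -26)
(q(-9) + K) + u(13, -2) = (4*(-9)*(6 - 9) - 26) - 2 = (4*(-9)*(-3) - 26) - 2 = (108 - 26) - 2 = 82 - 2 = 80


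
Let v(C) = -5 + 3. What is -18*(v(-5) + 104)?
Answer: -1836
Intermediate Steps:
v(C) = -2
-18*(v(-5) + 104) = -18*(-2 + 104) = -18*102 = -1836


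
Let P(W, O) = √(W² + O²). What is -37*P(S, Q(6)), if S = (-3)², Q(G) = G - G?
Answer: -333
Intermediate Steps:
Q(G) = 0
S = 9
P(W, O) = √(O² + W²)
-37*P(S, Q(6)) = -37*√(0² + 9²) = -37*√(0 + 81) = -37*√81 = -37*9 = -333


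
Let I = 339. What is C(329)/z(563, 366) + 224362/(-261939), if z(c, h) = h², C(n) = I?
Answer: -3329537639/3898700076 ≈ -0.85401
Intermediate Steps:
C(n) = 339
C(329)/z(563, 366) + 224362/(-261939) = 339/(366²) + 224362/(-261939) = 339/133956 + 224362*(-1/261939) = 339*(1/133956) - 224362/261939 = 113/44652 - 224362/261939 = -3329537639/3898700076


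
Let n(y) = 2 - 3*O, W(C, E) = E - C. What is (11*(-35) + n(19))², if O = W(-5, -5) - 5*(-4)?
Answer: 196249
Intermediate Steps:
O = 20 (O = (-5 - 1*(-5)) - 5*(-4) = (-5 + 5) + 20 = 0 + 20 = 20)
n(y) = -58 (n(y) = 2 - 3*20 = 2 - 60 = -58)
(11*(-35) + n(19))² = (11*(-35) - 58)² = (-385 - 58)² = (-443)² = 196249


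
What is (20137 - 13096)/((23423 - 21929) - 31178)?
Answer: -7041/29684 ≈ -0.23720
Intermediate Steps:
(20137 - 13096)/((23423 - 21929) - 31178) = 7041/(1494 - 31178) = 7041/(-29684) = 7041*(-1/29684) = -7041/29684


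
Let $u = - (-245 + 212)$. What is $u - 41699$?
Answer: $-41666$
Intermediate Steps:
$u = 33$ ($u = \left(-1\right) \left(-33\right) = 33$)
$u - 41699 = 33 - 41699 = -41666$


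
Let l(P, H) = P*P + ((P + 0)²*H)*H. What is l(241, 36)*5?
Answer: 376655285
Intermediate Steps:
l(P, H) = P² + H²*P² (l(P, H) = P² + (P²*H)*H = P² + (H*P²)*H = P² + H²*P²)
l(241, 36)*5 = (241²*(1 + 36²))*5 = (58081*(1 + 1296))*5 = (58081*1297)*5 = 75331057*5 = 376655285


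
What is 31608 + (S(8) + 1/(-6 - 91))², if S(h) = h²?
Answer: 335926521/9409 ≈ 35703.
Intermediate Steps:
31608 + (S(8) + 1/(-6 - 91))² = 31608 + (8² + 1/(-6 - 91))² = 31608 + (64 + 1/(-97))² = 31608 + (64 - 1/97)² = 31608 + (6207/97)² = 31608 + 38526849/9409 = 335926521/9409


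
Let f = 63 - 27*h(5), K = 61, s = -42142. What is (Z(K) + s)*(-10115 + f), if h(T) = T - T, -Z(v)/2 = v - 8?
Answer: 424676896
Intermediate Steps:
Z(v) = 16 - 2*v (Z(v) = -2*(v - 8) = -2*(-8 + v) = 16 - 2*v)
h(T) = 0
f = 63 (f = 63 - 27*0 = 63 + 0 = 63)
(Z(K) + s)*(-10115 + f) = ((16 - 2*61) - 42142)*(-10115 + 63) = ((16 - 122) - 42142)*(-10052) = (-106 - 42142)*(-10052) = -42248*(-10052) = 424676896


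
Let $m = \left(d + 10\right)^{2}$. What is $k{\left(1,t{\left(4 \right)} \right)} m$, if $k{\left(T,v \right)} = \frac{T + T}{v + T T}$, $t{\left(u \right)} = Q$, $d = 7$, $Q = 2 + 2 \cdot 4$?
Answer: $\frac{578}{11} \approx 52.545$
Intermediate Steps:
$Q = 10$ ($Q = 2 + 8 = 10$)
$t{\left(u \right)} = 10$
$k{\left(T,v \right)} = \frac{2 T}{v + T^{2}}$
$m = 289$ ($m = \left(7 + 10\right)^{2} = 17^{2} = 289$)
$k{\left(1,t{\left(4 \right)} \right)} m = 2 \cdot 1 \frac{1}{10 + 1^{2}} \cdot 289 = 2 \cdot 1 \frac{1}{10 + 1} \cdot 289 = 2 \cdot 1 \cdot \frac{1}{11} \cdot 289 = \frac{2}{11} \cdot 289 = \frac{578}{11}$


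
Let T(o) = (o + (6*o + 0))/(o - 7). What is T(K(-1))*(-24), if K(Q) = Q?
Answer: -21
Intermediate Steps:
T(o) = 7*o/(-7 + o) (T(o) = (o + 6*o)/(-7 + o) = (7*o)/(-7 + o) = 7*o/(-7 + o))
T(K(-1))*(-24) = (7*(-1)/(-7 - 1))*(-24) = (7*(-1)/(-8))*(-24) = (7*(-1)*(-⅛))*(-24) = (7/8)*(-24) = -21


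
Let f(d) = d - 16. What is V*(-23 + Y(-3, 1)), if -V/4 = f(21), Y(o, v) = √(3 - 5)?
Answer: 460 - 20*I*√2 ≈ 460.0 - 28.284*I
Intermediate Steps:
Y(o, v) = I*√2 (Y(o, v) = √(-2) = I*√2)
f(d) = -16 + d
V = -20 (V = -4*(-16 + 21) = -4*5 = -20)
V*(-23 + Y(-3, 1)) = -20*(-23 + I*√2) = 460 - 20*I*√2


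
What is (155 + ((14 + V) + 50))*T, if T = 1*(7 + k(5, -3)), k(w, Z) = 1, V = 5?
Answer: 1792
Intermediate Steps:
T = 8 (T = 1*(7 + 1) = 1*8 = 8)
(155 + ((14 + V) + 50))*T = (155 + ((14 + 5) + 50))*8 = (155 + (19 + 50))*8 = (155 + 69)*8 = 224*8 = 1792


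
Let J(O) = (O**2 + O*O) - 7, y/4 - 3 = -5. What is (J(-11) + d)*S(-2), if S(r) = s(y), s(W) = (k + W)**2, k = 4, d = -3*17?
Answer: 2944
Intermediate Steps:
y = -8 (y = 12 + 4*(-5) = 12 - 20 = -8)
d = -51
J(O) = -7 + 2*O**2 (J(O) = (O**2 + O**2) - 7 = 2*O**2 - 7 = -7 + 2*O**2)
s(W) = (4 + W)**2
S(r) = 16 (S(r) = (4 - 8)**2 = (-4)**2 = 16)
(J(-11) + d)*S(-2) = ((-7 + 2*(-11)**2) - 51)*16 = ((-7 + 2*121) - 51)*16 = ((-7 + 242) - 51)*16 = (235 - 51)*16 = 184*16 = 2944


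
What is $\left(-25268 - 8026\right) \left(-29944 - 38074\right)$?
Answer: $2264591292$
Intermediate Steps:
$\left(-25268 - 8026\right) \left(-29944 - 38074\right) = \left(-33294\right) \left(-68018\right) = 2264591292$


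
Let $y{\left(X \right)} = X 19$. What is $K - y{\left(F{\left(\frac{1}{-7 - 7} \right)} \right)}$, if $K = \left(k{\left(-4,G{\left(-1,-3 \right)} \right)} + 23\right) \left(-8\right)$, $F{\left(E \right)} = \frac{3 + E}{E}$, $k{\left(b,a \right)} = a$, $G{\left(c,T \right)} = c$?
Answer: $603$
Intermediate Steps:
$F{\left(E \right)} = \frac{3 + E}{E}$
$y{\left(X \right)} = 19 X$
$K = -176$ ($K = \left(-1 + 23\right) \left(-8\right) = 22 \left(-8\right) = -176$)
$K - y{\left(F{\left(\frac{1}{-7 - 7} \right)} \right)} = -176 - 19 \frac{3 + \frac{1}{-7 - 7}}{\frac{1}{-7 - 7}} = -176 - 19 \frac{3 + \frac{1}{-14}}{\frac{1}{-14}} = -176 - 19 \frac{3 - \frac{1}{14}}{- \frac{1}{14}} = -176 - 19 \left(\left(-14\right) \frac{41}{14}\right) = -176 - 19 \left(-41\right) = -176 - -779 = -176 + 779 = 603$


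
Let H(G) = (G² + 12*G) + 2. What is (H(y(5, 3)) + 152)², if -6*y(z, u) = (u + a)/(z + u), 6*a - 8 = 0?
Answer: 10055551760401/429981696 ≈ 23386.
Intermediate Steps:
a = 4/3 (a = 4/3 + (⅙)*0 = 4/3 + 0 = 4/3 ≈ 1.3333)
y(z, u) = -(4/3 + u)/(6*(u + z)) (y(z, u) = -(u + 4/3)/(6*(z + u)) = -(4/3 + u)/(6*(u + z)))
H(G) = 2 + G² + 12*G
(H(y(5, 3)) + 152)² = ((2 + ((-2/9 - ⅙*3)/(3 + 5))² + 12*((-2/9 - ⅙*3)/(3 + 5))) + 152)² = ((2 + ((-2/9 - ½)/8)² + 12*((-2/9 - ½)/8)) + 152)² = ((2 + ((⅛)*(-13/18))² + 12*((⅛)*(-13/18))) + 152)² = ((2 + (-13/144)² + 12*(-13/144)) + 152)² = ((2 + 169/20736 - 13/12) + 152)² = (19177/20736 + 152)² = (3171049/20736)² = 10055551760401/429981696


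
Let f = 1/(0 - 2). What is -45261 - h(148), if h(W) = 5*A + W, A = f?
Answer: -90813/2 ≈ -45407.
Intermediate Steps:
f = -1/2 (f = 1/(-2) = -1/2 ≈ -0.50000)
A = -1/2 ≈ -0.50000
h(W) = -5/2 + W (h(W) = 5*(-1/2) + W = -5/2 + W)
-45261 - h(148) = -45261 - (-5/2 + 148) = -45261 - 1*291/2 = -45261 - 291/2 = -90813/2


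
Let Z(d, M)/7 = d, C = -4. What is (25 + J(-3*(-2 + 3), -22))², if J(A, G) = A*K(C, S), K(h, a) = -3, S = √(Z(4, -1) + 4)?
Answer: 1156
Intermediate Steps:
Z(d, M) = 7*d
S = 4*√2 (S = √(7*4 + 4) = √(28 + 4) = √32 = 4*√2 ≈ 5.6569)
J(A, G) = -3*A (J(A, G) = A*(-3) = -3*A)
(25 + J(-3*(-2 + 3), -22))² = (25 - (-9)*(-2 + 3))² = (25 - (-9))² = (25 - 3*(-3))² = (25 + 9)² = 34² = 1156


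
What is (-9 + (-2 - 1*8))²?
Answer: 361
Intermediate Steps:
(-9 + (-2 - 1*8))² = (-9 + (-2 - 8))² = (-9 - 10)² = (-19)² = 361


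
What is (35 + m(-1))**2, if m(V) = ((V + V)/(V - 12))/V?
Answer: 205209/169 ≈ 1214.3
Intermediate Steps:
m(V) = 2/(-12 + V) (m(V) = ((2*V)/(-12 + V))/V = (2*V/(-12 + V))/V = 2/(-12 + V))
(35 + m(-1))**2 = (35 + 2/(-12 - 1))**2 = (35 + 2/(-13))**2 = (35 + 2*(-1/13))**2 = (35 - 2/13)**2 = (453/13)**2 = 205209/169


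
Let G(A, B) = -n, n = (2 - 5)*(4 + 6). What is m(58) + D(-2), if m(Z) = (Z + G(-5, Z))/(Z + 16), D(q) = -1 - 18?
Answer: -659/37 ≈ -17.811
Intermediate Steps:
D(q) = -19
n = -30 (n = -3*10 = -30)
G(A, B) = 30 (G(A, B) = -1*(-30) = 30)
m(Z) = (30 + Z)/(16 + Z) (m(Z) = (Z + 30)/(Z + 16) = (30 + Z)/(16 + Z))
m(58) + D(-2) = (30 + 58)/(16 + 58) - 19 = 88/74 - 19 = (1/74)*88 - 19 = 44/37 - 19 = -659/37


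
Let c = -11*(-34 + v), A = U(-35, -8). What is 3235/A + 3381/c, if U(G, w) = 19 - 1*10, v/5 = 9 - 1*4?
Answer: 38966/99 ≈ 393.60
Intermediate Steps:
v = 25 (v = 5*(9 - 1*4) = 5*(9 - 4) = 5*5 = 25)
U(G, w) = 9 (U(G, w) = 19 - 10 = 9)
A = 9
c = 99 (c = -11*(-34 + 25) = -11*(-9) = 99)
3235/A + 3381/c = 3235/9 + 3381/99 = 3235*(⅑) + 3381*(1/99) = 3235/9 + 1127/33 = 38966/99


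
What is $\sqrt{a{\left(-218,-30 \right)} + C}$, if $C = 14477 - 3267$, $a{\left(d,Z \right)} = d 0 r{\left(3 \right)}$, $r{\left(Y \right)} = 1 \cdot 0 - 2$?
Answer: $\sqrt{11210} \approx 105.88$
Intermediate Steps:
$r{\left(Y \right)} = -2$ ($r{\left(Y \right)} = 0 - 2 = -2$)
$a{\left(d,Z \right)} = 0$ ($a{\left(d,Z \right)} = d 0 \left(-2\right) = 0 \left(-2\right) = 0$)
$C = 11210$
$\sqrt{a{\left(-218,-30 \right)} + C} = \sqrt{0 + 11210} = \sqrt{11210}$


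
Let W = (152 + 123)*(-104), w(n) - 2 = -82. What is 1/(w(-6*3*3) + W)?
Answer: -1/28680 ≈ -3.4867e-5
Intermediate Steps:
w(n) = -80 (w(n) = 2 - 82 = -80)
W = -28600 (W = 275*(-104) = -28600)
1/(w(-6*3*3) + W) = 1/(-80 - 28600) = 1/(-28680) = -1/28680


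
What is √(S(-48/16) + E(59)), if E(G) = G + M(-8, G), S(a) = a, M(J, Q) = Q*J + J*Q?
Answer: 2*I*√222 ≈ 29.799*I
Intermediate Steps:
M(J, Q) = 2*J*Q (M(J, Q) = J*Q + J*Q = 2*J*Q)
E(G) = -15*G (E(G) = G + 2*(-8)*G = G - 16*G = -15*G)
√(S(-48/16) + E(59)) = √(-48/16 - 15*59) = √(-48*1/16 - 885) = √(-3 - 885) = √(-888) = 2*I*√222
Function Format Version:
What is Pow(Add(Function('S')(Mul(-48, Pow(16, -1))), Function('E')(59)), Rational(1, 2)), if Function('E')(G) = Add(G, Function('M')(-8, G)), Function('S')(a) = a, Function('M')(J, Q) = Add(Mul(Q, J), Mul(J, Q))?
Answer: Mul(2, I, Pow(222, Rational(1, 2))) ≈ Mul(29.799, I)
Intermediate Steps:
Function('M')(J, Q) = Mul(2, J, Q) (Function('M')(J, Q) = Add(Mul(J, Q), Mul(J, Q)) = Mul(2, J, Q))
Function('E')(G) = Mul(-15, G) (Function('E')(G) = Add(G, Mul(2, -8, G)) = Add(G, Mul(-16, G)) = Mul(-15, G))
Pow(Add(Function('S')(Mul(-48, Pow(16, -1))), Function('E')(59)), Rational(1, 2)) = Pow(Add(Mul(-48, Pow(16, -1)), Mul(-15, 59)), Rational(1, 2)) = Pow(Add(Mul(-48, Rational(1, 16)), -885), Rational(1, 2)) = Pow(Add(-3, -885), Rational(1, 2)) = Pow(-888, Rational(1, 2)) = Mul(2, I, Pow(222, Rational(1, 2)))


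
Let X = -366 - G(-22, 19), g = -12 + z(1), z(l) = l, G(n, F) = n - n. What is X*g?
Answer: 4026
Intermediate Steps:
G(n, F) = 0
g = -11 (g = -12 + 1 = -11)
X = -366 (X = -366 - 1*0 = -366 + 0 = -366)
X*g = -366*(-11) = 4026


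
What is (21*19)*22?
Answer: 8778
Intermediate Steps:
(21*19)*22 = 399*22 = 8778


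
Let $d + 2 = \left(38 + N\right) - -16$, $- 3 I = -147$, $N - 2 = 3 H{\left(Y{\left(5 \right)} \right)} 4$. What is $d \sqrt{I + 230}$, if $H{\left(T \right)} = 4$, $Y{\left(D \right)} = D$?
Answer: $306 \sqrt{31} \approx 1703.7$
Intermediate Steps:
$N = 50$ ($N = 2 + 3 \cdot 4 \cdot 4 = 2 + 12 \cdot 4 = 2 + 48 = 50$)
$I = 49$ ($I = \left(- \frac{1}{3}\right) \left(-147\right) = 49$)
$d = 102$ ($d = -2 + \left(\left(38 + 50\right) - -16\right) = -2 + \left(88 + 16\right) = -2 + 104 = 102$)
$d \sqrt{I + 230} = 102 \sqrt{49 + 230} = 102 \sqrt{279} = 102 \cdot 3 \sqrt{31} = 306 \sqrt{31}$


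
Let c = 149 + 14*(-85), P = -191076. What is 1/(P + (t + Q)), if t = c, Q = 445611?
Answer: 1/253494 ≈ 3.9449e-6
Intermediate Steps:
c = -1041 (c = 149 - 1190 = -1041)
t = -1041
1/(P + (t + Q)) = 1/(-191076 + (-1041 + 445611)) = 1/(-191076 + 444570) = 1/253494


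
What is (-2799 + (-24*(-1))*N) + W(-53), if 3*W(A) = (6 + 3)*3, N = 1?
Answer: -2766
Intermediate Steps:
W(A) = 9 (W(A) = ((6 + 3)*3)/3 = (9*3)/3 = (⅓)*27 = 9)
(-2799 + (-24*(-1))*N) + W(-53) = (-2799 - 24*(-1)*1) + 9 = (-2799 + 24*1) + 9 = (-2799 + 24) + 9 = -2775 + 9 = -2766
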